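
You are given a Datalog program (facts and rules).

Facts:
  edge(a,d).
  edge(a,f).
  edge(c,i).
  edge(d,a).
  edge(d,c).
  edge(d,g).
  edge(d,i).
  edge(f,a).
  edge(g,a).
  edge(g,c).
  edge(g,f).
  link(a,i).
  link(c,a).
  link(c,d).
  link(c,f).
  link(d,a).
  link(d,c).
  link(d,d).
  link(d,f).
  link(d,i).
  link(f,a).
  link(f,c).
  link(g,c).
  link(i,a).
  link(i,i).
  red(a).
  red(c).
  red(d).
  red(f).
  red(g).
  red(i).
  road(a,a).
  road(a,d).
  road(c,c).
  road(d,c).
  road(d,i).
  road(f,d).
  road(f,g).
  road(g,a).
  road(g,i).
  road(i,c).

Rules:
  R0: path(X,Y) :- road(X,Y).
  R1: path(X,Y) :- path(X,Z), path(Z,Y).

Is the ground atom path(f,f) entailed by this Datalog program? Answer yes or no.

no

round 1: derive path(a,a) via R0 from road(a,a)
round 1: derive path(a,d) via R0 from road(a,d)
round 1: derive path(c,c) via R0 from road(c,c)
round 1: derive path(d,c) via R0 from road(d,c)
round 1: derive path(d,i) via R0 from road(d,i)
round 1: derive path(f,d) via R0 from road(f,d)
round 1: derive path(f,g) via R0 from road(f,g)
round 1: derive path(g,a) via R0 from road(g,a)
round 1: derive path(g,i) via R0 from road(g,i)
round 1: derive path(i,c) via R0 from road(i,c)
round 2: derive path(a,c) via R1 from path(a,d), path(d,c)
round 2: derive path(a,i) via R1 from path(a,d), path(d,i)
round 2: derive path(f,a) via R1 from path(f,g), path(g,a)
round 2: derive path(f,c) via R1 from path(f,d), path(d,c)
round 2: derive path(f,i) via R1 from path(f,d), path(d,i)
round 2: derive path(g,c) via R1 from path(g,i), path(i,c)
round 2: derive path(g,d) via R1 from path(g,a), path(a,d)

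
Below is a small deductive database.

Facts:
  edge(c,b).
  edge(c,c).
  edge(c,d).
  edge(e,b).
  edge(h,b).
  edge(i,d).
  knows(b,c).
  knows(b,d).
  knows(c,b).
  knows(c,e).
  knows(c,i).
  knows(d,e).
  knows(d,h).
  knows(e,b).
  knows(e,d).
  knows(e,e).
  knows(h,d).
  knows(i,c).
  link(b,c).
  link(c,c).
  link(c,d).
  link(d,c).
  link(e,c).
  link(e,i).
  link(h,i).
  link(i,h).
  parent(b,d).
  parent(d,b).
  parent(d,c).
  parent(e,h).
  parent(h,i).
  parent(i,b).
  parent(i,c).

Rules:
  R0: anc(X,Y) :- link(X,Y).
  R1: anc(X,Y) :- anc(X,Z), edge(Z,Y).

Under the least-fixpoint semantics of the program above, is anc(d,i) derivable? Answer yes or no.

no

round 1: derive anc(b,c) via R0 from link(b,c)
round 1: derive anc(c,c) via R0 from link(c,c)
round 1: derive anc(c,d) via R0 from link(c,d)
round 1: derive anc(d,c) via R0 from link(d,c)
round 1: derive anc(e,c) via R0 from link(e,c)
round 1: derive anc(e,i) via R0 from link(e,i)
round 1: derive anc(h,i) via R0 from link(h,i)
round 1: derive anc(i,h) via R0 from link(i,h)
round 2: derive anc(b,b) via R1 from anc(b,c), edge(c,b)
round 2: derive anc(b,d) via R1 from anc(b,c), edge(c,d)
round 2: derive anc(c,b) via R1 from anc(c,c), edge(c,b)
round 2: derive anc(d,b) via R1 from anc(d,c), edge(c,b)
round 2: derive anc(d,d) via R1 from anc(d,c), edge(c,d)
round 2: derive anc(e,b) via R1 from anc(e,c), edge(c,b)
round 2: derive anc(e,d) via R1 from anc(e,c), edge(c,d)
round 2: derive anc(h,d) via R1 from anc(h,i), edge(i,d)
round 2: derive anc(i,b) via R1 from anc(i,h), edge(h,b)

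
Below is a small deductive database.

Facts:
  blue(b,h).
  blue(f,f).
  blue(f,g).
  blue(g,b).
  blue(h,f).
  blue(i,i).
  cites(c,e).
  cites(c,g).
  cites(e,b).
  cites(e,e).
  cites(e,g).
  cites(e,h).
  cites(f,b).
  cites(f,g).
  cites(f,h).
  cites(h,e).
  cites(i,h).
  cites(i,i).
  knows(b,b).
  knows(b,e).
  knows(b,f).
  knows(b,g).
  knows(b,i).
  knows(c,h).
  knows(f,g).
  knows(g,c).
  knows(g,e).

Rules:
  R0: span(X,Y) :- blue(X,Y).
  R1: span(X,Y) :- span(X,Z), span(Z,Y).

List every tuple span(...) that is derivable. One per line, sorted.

round 1: derive span(b,h) via R0 from blue(b,h)
round 1: derive span(f,f) via R0 from blue(f,f)
round 1: derive span(f,g) via R0 from blue(f,g)
round 1: derive span(g,b) via R0 from blue(g,b)
round 1: derive span(h,f) via R0 from blue(h,f)
round 1: derive span(i,i) via R0 from blue(i,i)
round 2: derive span(b,f) via R1 from span(b,h), span(h,f)
round 2: derive span(f,b) via R1 from span(f,g), span(g,b)
round 2: derive span(g,h) via R1 from span(g,b), span(b,h)
round 2: derive span(h,g) via R1 from span(h,f), span(f,g)
round 3: derive span(b,b) via R1 from span(b,f), span(f,b)
round 3: derive span(b,g) via R1 from span(b,f), span(f,g)
round 3: derive span(f,h) via R1 from span(f,b), span(b,h)
round 3: derive span(g,f) via R1 from span(g,b), span(b,f)
round 3: derive span(g,g) via R1 from span(g,h), span(h,g)
round 3: derive span(h,b) via R1 from span(h,f), span(f,b)
round 3: derive span(h,h) via R1 from span(h,g), span(g,h)

span(b,b)
span(b,f)
span(b,g)
span(b,h)
span(f,b)
span(f,f)
span(f,g)
span(f,h)
span(g,b)
span(g,f)
span(g,g)
span(g,h)
span(h,b)
span(h,f)
span(h,g)
span(h,h)
span(i,i)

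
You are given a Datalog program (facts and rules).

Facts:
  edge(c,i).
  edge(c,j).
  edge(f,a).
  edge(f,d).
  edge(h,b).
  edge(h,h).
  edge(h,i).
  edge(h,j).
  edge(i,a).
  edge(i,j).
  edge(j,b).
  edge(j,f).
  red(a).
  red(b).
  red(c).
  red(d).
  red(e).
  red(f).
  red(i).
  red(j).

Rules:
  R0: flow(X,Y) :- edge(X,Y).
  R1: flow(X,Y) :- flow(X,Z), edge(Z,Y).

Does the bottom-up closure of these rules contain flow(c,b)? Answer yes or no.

round 1: derive flow(c,i) via R0 from edge(c,i)
round 1: derive flow(c,j) via R0 from edge(c,j)
round 1: derive flow(f,a) via R0 from edge(f,a)
round 1: derive flow(f,d) via R0 from edge(f,d)
round 1: derive flow(h,b) via R0 from edge(h,b)
round 1: derive flow(h,h) via R0 from edge(h,h)
round 1: derive flow(h,i) via R0 from edge(h,i)
round 1: derive flow(h,j) via R0 from edge(h,j)
round 1: derive flow(i,a) via R0 from edge(i,a)
round 1: derive flow(i,j) via R0 from edge(i,j)
round 1: derive flow(j,b) via R0 from edge(j,b)
round 1: derive flow(j,f) via R0 from edge(j,f)
round 2: derive flow(c,a) via R1 from flow(c,i), edge(i,a)
round 2: derive flow(c,b) via R1 from flow(c,j), edge(j,b)
round 2: derive flow(c,f) via R1 from flow(c,j), edge(j,f)
round 2: derive flow(h,a) via R1 from flow(h,i), edge(i,a)
round 2: derive flow(h,f) via R1 from flow(h,j), edge(j,f)
round 2: derive flow(i,b) via R1 from flow(i,j), edge(j,b)
round 2: derive flow(i,f) via R1 from flow(i,j), edge(j,f)
round 2: derive flow(j,a) via R1 from flow(j,f), edge(f,a)
round 2: derive flow(j,d) via R1 from flow(j,f), edge(f,d)
round 3: derive flow(c,d) via R1 from flow(c,f), edge(f,d)
round 3: derive flow(h,d) via R1 from flow(h,f), edge(f,d)
round 3: derive flow(i,d) via R1 from flow(i,f), edge(f,d)

yes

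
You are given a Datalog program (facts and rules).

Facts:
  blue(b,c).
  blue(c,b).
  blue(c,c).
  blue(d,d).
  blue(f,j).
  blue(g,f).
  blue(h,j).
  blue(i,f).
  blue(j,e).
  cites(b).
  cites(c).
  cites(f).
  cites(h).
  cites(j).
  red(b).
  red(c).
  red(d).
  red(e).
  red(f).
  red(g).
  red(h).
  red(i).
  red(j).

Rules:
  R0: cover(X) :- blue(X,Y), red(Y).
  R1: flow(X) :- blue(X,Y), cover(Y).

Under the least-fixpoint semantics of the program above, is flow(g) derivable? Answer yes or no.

round 1: derive cover(b) via R0 from blue(b,c), red(c)
round 1: derive cover(c) via R0 from blue(c,b), red(b)
round 1: derive cover(d) via R0 from blue(d,d), red(d)
round 1: derive cover(f) via R0 from blue(f,j), red(j)
round 1: derive cover(g) via R0 from blue(g,f), red(f)
round 1: derive cover(h) via R0 from blue(h,j), red(j)
round 1: derive cover(i) via R0 from blue(i,f), red(f)
round 1: derive cover(j) via R0 from blue(j,e), red(e)
round 2: derive flow(b) via R1 from blue(b,c), cover(c)
round 2: derive flow(c) via R1 from blue(c,b), cover(b)
round 2: derive flow(d) via R1 from blue(d,d), cover(d)
round 2: derive flow(f) via R1 from blue(f,j), cover(j)
round 2: derive flow(g) via R1 from blue(g,f), cover(f)
round 2: derive flow(h) via R1 from blue(h,j), cover(j)
round 2: derive flow(i) via R1 from blue(i,f), cover(f)

yes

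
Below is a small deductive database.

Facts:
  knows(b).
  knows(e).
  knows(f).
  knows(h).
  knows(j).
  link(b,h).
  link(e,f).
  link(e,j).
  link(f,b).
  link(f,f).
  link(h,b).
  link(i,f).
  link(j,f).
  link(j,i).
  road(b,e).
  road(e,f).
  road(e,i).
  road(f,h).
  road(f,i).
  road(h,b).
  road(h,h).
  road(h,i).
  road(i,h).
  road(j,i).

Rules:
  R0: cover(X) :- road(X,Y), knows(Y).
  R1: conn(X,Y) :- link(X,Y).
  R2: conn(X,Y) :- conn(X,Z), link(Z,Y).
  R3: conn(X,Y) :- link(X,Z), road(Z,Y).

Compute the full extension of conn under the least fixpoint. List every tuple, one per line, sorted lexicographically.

round 1: derive conn(b,h) via R1 from link(b,h)
round 1: derive conn(e,f) via R1 from link(e,f)
round 1: derive conn(e,j) via R1 from link(e,j)
round 1: derive conn(f,b) via R1 from link(f,b)
round 1: derive conn(f,f) via R1 from link(f,f)
round 1: derive conn(h,b) via R1 from link(h,b)
round 1: derive conn(i,f) via R1 from link(i,f)
round 1: derive conn(j,f) via R1 from link(j,f)
round 1: derive conn(j,i) via R1 from link(j,i)
round 1: derive conn(b,b) via R3 from link(b,h), road(h,b)
round 1: derive conn(b,i) via R3 from link(b,h), road(h,i)
round 1: derive conn(e,h) via R3 from link(e,f), road(f,h)
round 1: derive conn(e,i) via R3 from link(e,f), road(f,i)
round 1: derive conn(f,e) via R3 from link(f,b), road(b,e)
round 1: derive conn(f,h) via R3 from link(f,f), road(f,h)
round 1: derive conn(f,i) via R3 from link(f,f), road(f,i)
round 1: derive conn(h,e) via R3 from link(h,b), road(b,e)
round 1: derive conn(i,h) via R3 from link(i,f), road(f,h)
round 1: derive conn(i,i) via R3 from link(i,f), road(f,i)
round 1: derive conn(j,h) via R3 from link(j,f), road(f,h)
round 2: derive conn(b,f) via R2 from conn(b,i), link(i,f)
round 2: derive conn(e,b) via R2 from conn(e,f), link(f,b)
round 2: derive conn(f,j) via R2 from conn(f,e), link(e,j)
round 2: derive conn(h,f) via R2 from conn(h,e), link(e,f)
round 2: derive conn(h,h) via R2 from conn(h,b), link(b,h)
round 2: derive conn(h,j) via R2 from conn(h,e), link(e,j)
round 2: derive conn(i,b) via R2 from conn(i,f), link(f,b)
round 2: derive conn(j,b) via R2 from conn(j,f), link(f,b)
round 3: derive conn(h,i) via R2 from conn(h,j), link(j,i)

conn(b,b)
conn(b,f)
conn(b,h)
conn(b,i)
conn(e,b)
conn(e,f)
conn(e,h)
conn(e,i)
conn(e,j)
conn(f,b)
conn(f,e)
conn(f,f)
conn(f,h)
conn(f,i)
conn(f,j)
conn(h,b)
conn(h,e)
conn(h,f)
conn(h,h)
conn(h,i)
conn(h,j)
conn(i,b)
conn(i,f)
conn(i,h)
conn(i,i)
conn(j,b)
conn(j,f)
conn(j,h)
conn(j,i)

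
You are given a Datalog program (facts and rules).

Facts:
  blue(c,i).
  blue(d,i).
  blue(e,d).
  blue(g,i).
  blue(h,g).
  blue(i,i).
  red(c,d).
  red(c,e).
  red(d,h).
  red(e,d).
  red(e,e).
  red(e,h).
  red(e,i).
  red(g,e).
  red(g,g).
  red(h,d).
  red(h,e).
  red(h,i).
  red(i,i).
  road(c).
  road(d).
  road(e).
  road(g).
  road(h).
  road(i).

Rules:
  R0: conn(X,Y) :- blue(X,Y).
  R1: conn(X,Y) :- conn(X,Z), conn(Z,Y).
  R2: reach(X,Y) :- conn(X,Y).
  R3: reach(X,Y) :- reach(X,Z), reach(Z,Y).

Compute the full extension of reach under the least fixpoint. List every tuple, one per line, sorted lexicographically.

round 1: derive conn(c,i) via R0 from blue(c,i)
round 1: derive conn(d,i) via R0 from blue(d,i)
round 1: derive conn(e,d) via R0 from blue(e,d)
round 1: derive conn(g,i) via R0 from blue(g,i)
round 1: derive conn(h,g) via R0 from blue(h,g)
round 1: derive conn(i,i) via R0 from blue(i,i)
round 2: derive conn(e,i) via R1 from conn(e,d), conn(d,i)
round 2: derive conn(h,i) via R1 from conn(h,g), conn(g,i)
round 2: derive reach(c,i) via R2 from conn(c,i)
round 2: derive reach(d,i) via R2 from conn(d,i)
round 2: derive reach(e,d) via R2 from conn(e,d)
round 2: derive reach(g,i) via R2 from conn(g,i)
round 2: derive reach(h,g) via R2 from conn(h,g)
round 2: derive reach(i,i) via R2 from conn(i,i)
round 3: derive reach(e,i) via R2 from conn(e,i)
round 3: derive reach(h,i) via R2 from conn(h,i)

reach(c,i)
reach(d,i)
reach(e,d)
reach(e,i)
reach(g,i)
reach(h,g)
reach(h,i)
reach(i,i)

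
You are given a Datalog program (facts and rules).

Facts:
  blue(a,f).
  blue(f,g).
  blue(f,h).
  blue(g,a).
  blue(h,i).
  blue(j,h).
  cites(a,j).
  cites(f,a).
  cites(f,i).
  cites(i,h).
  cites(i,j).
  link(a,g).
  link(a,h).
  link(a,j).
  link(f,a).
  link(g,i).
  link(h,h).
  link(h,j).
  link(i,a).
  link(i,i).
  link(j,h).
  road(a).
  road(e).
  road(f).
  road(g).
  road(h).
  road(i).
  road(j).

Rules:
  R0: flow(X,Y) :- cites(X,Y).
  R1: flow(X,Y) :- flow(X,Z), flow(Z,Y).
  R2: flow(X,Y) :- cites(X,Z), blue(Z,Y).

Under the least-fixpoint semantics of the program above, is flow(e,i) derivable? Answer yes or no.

no

round 1: derive flow(a,j) via R0 from cites(a,j)
round 1: derive flow(f,a) via R0 from cites(f,a)
round 1: derive flow(f,i) via R0 from cites(f,i)
round 1: derive flow(i,h) via R0 from cites(i,h)
round 1: derive flow(i,j) via R0 from cites(i,j)
round 1: derive flow(a,h) via R2 from cites(a,j), blue(j,h)
round 1: derive flow(f,f) via R2 from cites(f,a), blue(a,f)
round 1: derive flow(i,i) via R2 from cites(i,h), blue(h,i)
round 2: derive flow(f,h) via R1 from flow(f,a), flow(a,h)
round 2: derive flow(f,j) via R1 from flow(f,a), flow(a,j)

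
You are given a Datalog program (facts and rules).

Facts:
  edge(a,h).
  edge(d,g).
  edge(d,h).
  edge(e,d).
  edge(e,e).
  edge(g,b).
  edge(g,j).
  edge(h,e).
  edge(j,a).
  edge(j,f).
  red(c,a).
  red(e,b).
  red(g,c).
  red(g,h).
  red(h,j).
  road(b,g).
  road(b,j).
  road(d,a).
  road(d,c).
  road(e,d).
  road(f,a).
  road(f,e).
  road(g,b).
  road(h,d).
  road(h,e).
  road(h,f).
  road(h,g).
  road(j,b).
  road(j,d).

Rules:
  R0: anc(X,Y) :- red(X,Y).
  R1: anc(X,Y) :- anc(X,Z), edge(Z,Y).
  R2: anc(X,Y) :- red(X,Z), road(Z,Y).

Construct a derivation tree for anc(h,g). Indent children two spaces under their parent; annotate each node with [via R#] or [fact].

round 1: derive anc(c,a) via R0 from red(c,a)
round 1: derive anc(e,b) via R0 from red(e,b)
round 1: derive anc(g,c) via R0 from red(g,c)
round 1: derive anc(g,h) via R0 from red(g,h)
round 1: derive anc(h,j) via R0 from red(h,j)
round 1: derive anc(e,g) via R2 from red(e,b), road(b,g)
round 1: derive anc(e,j) via R2 from red(e,b), road(b,j)
round 1: derive anc(g,d) via R2 from red(g,h), road(h,d)
round 1: derive anc(g,e) via R2 from red(g,h), road(h,e)
round 1: derive anc(g,f) via R2 from red(g,h), road(h,f)
round 1: derive anc(g,g) via R2 from red(g,h), road(h,g)
round 1: derive anc(h,b) via R2 from red(h,j), road(j,b)
round 1: derive anc(h,d) via R2 from red(h,j), road(j,d)
round 2: derive anc(c,h) via R1 from anc(c,a), edge(a,h)
round 2: derive anc(e,a) via R1 from anc(e,j), edge(j,a)
round 2: derive anc(e,f) via R1 from anc(e,j), edge(j,f)
round 2: derive anc(g,b) via R1 from anc(g,g), edge(g,b)
round 2: derive anc(g,j) via R1 from anc(g,g), edge(g,j)
round 2: derive anc(h,a) via R1 from anc(h,j), edge(j,a)
round 2: derive anc(h,f) via R1 from anc(h,j), edge(j,f)
round 2: derive anc(h,g) via R1 from anc(h,d), edge(d,g)
round 2: derive anc(h,h) via R1 from anc(h,d), edge(d,h)
round 3: derive anc(c,e) via R1 from anc(c,h), edge(h,e)
round 3: derive anc(e,h) via R1 from anc(e,a), edge(a,h)
round 3: derive anc(g,a) via R1 from anc(g,j), edge(j,a)
round 3: derive anc(h,e) via R1 from anc(h,h), edge(h,e)
round 4: derive anc(c,d) via R1 from anc(c,e), edge(e,d)
round 4: derive anc(e,e) via R1 from anc(e,h), edge(h,e)
round 5: derive anc(c,g) via R1 from anc(c,d), edge(d,g)
round 5: derive anc(e,d) via R1 from anc(e,e), edge(e,d)
round 6: derive anc(c,b) via R1 from anc(c,g), edge(g,b)
round 6: derive anc(c,j) via R1 from anc(c,g), edge(g,j)
round 7: derive anc(c,f) via R1 from anc(c,j), edge(j,f)

anc(h,g)  [via R1]
  anc(h,d)  [via R2]
    red(h,j)  [fact]
    road(j,d)  [fact]
  edge(d,g)  [fact]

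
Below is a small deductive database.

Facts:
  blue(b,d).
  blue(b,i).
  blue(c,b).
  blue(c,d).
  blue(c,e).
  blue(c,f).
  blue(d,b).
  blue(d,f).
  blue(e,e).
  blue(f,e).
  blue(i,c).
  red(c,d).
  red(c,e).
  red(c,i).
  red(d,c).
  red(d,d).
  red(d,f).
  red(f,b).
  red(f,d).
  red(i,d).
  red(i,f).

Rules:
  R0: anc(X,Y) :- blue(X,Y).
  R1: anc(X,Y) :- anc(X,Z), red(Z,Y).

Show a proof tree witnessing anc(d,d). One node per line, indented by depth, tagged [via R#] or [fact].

round 1: derive anc(b,d) via R0 from blue(b,d)
round 1: derive anc(b,i) via R0 from blue(b,i)
round 1: derive anc(c,b) via R0 from blue(c,b)
round 1: derive anc(c,d) via R0 from blue(c,d)
round 1: derive anc(c,e) via R0 from blue(c,e)
round 1: derive anc(c,f) via R0 from blue(c,f)
round 1: derive anc(d,b) via R0 from blue(d,b)
round 1: derive anc(d,f) via R0 from blue(d,f)
round 1: derive anc(e,e) via R0 from blue(e,e)
round 1: derive anc(f,e) via R0 from blue(f,e)
round 1: derive anc(i,c) via R0 from blue(i,c)
round 2: derive anc(b,c) via R1 from anc(b,d), red(d,c)
round 2: derive anc(b,f) via R1 from anc(b,d), red(d,f)
round 2: derive anc(c,c) via R1 from anc(c,d), red(d,c)
round 2: derive anc(d,d) via R1 from anc(d,f), red(f,d)
round 2: derive anc(i,d) via R1 from anc(i,c), red(c,d)
round 2: derive anc(i,e) via R1 from anc(i,c), red(c,e)
round 2: derive anc(i,i) via R1 from anc(i,c), red(c,i)
round 3: derive anc(b,b) via R1 from anc(b,f), red(f,b)
round 3: derive anc(b,e) via R1 from anc(b,c), red(c,e)
round 3: derive anc(c,i) via R1 from anc(c,c), red(c,i)
round 3: derive anc(d,c) via R1 from anc(d,d), red(d,c)
round 3: derive anc(i,f) via R1 from anc(i,d), red(d,f)
round 4: derive anc(d,e) via R1 from anc(d,c), red(c,e)
round 4: derive anc(d,i) via R1 from anc(d,c), red(c,i)
round 4: derive anc(i,b) via R1 from anc(i,f), red(f,b)

anc(d,d)  [via R1]
  anc(d,f)  [via R0]
    blue(d,f)  [fact]
  red(f,d)  [fact]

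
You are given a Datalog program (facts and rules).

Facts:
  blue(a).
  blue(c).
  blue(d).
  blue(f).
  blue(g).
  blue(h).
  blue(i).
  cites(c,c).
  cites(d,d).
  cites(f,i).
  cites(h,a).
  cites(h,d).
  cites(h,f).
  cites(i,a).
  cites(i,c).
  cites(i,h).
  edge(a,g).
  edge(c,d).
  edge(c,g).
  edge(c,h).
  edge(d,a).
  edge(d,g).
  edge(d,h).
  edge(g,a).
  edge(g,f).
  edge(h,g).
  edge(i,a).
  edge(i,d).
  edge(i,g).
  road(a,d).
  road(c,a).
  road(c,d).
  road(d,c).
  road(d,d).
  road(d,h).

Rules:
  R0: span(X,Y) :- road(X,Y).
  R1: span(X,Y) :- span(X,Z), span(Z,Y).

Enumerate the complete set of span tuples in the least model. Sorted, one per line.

round 1: derive span(a,d) via R0 from road(a,d)
round 1: derive span(c,a) via R0 from road(c,a)
round 1: derive span(c,d) via R0 from road(c,d)
round 1: derive span(d,c) via R0 from road(d,c)
round 1: derive span(d,d) via R0 from road(d,d)
round 1: derive span(d,h) via R0 from road(d,h)
round 2: derive span(a,c) via R1 from span(a,d), span(d,c)
round 2: derive span(a,h) via R1 from span(a,d), span(d,h)
round 2: derive span(c,c) via R1 from span(c,d), span(d,c)
round 2: derive span(c,h) via R1 from span(c,d), span(d,h)
round 2: derive span(d,a) via R1 from span(d,c), span(c,a)
round 3: derive span(a,a) via R1 from span(a,c), span(c,a)

span(a,a)
span(a,c)
span(a,d)
span(a,h)
span(c,a)
span(c,c)
span(c,d)
span(c,h)
span(d,a)
span(d,c)
span(d,d)
span(d,h)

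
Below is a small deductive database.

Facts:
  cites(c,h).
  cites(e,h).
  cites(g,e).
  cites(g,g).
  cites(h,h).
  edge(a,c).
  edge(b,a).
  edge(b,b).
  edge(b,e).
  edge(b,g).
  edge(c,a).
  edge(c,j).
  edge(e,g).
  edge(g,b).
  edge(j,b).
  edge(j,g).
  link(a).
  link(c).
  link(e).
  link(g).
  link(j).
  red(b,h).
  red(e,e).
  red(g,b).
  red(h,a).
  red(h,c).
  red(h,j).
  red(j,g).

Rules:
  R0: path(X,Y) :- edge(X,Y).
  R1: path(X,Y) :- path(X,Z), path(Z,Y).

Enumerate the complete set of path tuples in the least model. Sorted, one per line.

path(a,a)
path(a,b)
path(a,c)
path(a,e)
path(a,g)
path(a,j)
path(b,a)
path(b,b)
path(b,c)
path(b,e)
path(b,g)
path(b,j)
path(c,a)
path(c,b)
path(c,c)
path(c,e)
path(c,g)
path(c,j)
path(e,a)
path(e,b)
path(e,c)
path(e,e)
path(e,g)
path(e,j)
path(g,a)
path(g,b)
path(g,c)
path(g,e)
path(g,g)
path(g,j)
path(j,a)
path(j,b)
path(j,c)
path(j,e)
path(j,g)
path(j,j)

round 1: derive path(a,c) via R0 from edge(a,c)
round 1: derive path(b,a) via R0 from edge(b,a)
round 1: derive path(b,b) via R0 from edge(b,b)
round 1: derive path(b,e) via R0 from edge(b,e)
round 1: derive path(b,g) via R0 from edge(b,g)
round 1: derive path(c,a) via R0 from edge(c,a)
round 1: derive path(c,j) via R0 from edge(c,j)
round 1: derive path(e,g) via R0 from edge(e,g)
round 1: derive path(g,b) via R0 from edge(g,b)
round 1: derive path(j,b) via R0 from edge(j,b)
round 1: derive path(j,g) via R0 from edge(j,g)
round 2: derive path(a,a) via R1 from path(a,c), path(c,a)
round 2: derive path(a,j) via R1 from path(a,c), path(c,j)
round 2: derive path(b,c) via R1 from path(b,a), path(a,c)
round 2: derive path(c,b) via R1 from path(c,j), path(j,b)
round 2: derive path(c,c) via R1 from path(c,a), path(a,c)
round 2: derive path(c,g) via R1 from path(c,j), path(j,g)
round 2: derive path(e,b) via R1 from path(e,g), path(g,b)
round 2: derive path(g,a) via R1 from path(g,b), path(b,a)
round 2: derive path(g,e) via R1 from path(g,b), path(b,e)
round 2: derive path(g,g) via R1 from path(g,b), path(b,g)
round 2: derive path(j,a) via R1 from path(j,b), path(b,a)
round 2: derive path(j,e) via R1 from path(j,b), path(b,e)
round 3: derive path(a,b) via R1 from path(a,c), path(c,b)
round 3: derive path(a,e) via R1 from path(a,j), path(j,e)
round 3: derive path(a,g) via R1 from path(a,c), path(c,g)
round 3: derive path(b,j) via R1 from path(b,a), path(a,j)
round 3: derive path(c,e) via R1 from path(c,b), path(b,e)
round 3: derive path(e,a) via R1 from path(e,b), path(b,a)
round 3: derive path(e,c) via R1 from path(e,b), path(b,c)
round 3: derive path(e,e) via R1 from path(e,b), path(b,e)
round 3: derive path(g,c) via R1 from path(g,a), path(a,c)
round 3: derive path(g,j) via R1 from path(g,a), path(a,j)
round 3: derive path(j,c) via R1 from path(j,a), path(a,c)
round 3: derive path(j,j) via R1 from path(j,a), path(a,j)
round 4: derive path(e,j) via R1 from path(e,a), path(a,j)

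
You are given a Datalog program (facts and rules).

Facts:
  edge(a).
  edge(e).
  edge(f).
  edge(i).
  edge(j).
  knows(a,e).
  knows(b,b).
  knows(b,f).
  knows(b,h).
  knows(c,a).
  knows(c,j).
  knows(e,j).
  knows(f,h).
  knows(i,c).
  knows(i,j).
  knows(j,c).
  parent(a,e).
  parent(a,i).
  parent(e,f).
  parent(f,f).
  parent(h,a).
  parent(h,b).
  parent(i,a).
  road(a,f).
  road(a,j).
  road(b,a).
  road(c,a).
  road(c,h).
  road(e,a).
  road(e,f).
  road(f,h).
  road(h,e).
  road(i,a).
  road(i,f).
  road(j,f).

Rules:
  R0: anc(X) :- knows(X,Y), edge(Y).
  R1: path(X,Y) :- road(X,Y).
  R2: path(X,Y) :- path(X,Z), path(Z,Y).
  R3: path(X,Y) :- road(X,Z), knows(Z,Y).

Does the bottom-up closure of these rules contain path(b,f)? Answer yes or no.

yes

round 1: derive path(a,f) via R1 from road(a,f)
round 1: derive path(a,j) via R1 from road(a,j)
round 1: derive path(b,a) via R1 from road(b,a)
round 1: derive path(c,a) via R1 from road(c,a)
round 1: derive path(c,h) via R1 from road(c,h)
round 1: derive path(e,a) via R1 from road(e,a)
round 1: derive path(e,f) via R1 from road(e,f)
round 1: derive path(f,h) via R1 from road(f,h)
round 1: derive path(h,e) via R1 from road(h,e)
round 1: derive path(i,a) via R1 from road(i,a)
round 1: derive path(i,f) via R1 from road(i,f)
round 1: derive path(j,f) via R1 from road(j,f)
round 1: derive path(a,c) via R3 from road(a,j), knows(j,c)
round 1: derive path(a,h) via R3 from road(a,f), knows(f,h)
round 1: derive path(b,e) via R3 from road(b,a), knows(a,e)
round 1: derive path(c,e) via R3 from road(c,a), knows(a,e)
round 1: derive path(e,e) via R3 from road(e,a), knows(a,e)
round 1: derive path(e,h) via R3 from road(e,f), knows(f,h)
round 1: derive path(h,j) via R3 from road(h,e), knows(e,j)
round 1: derive path(i,e) via R3 from road(i,a), knows(a,e)
round 1: derive path(i,h) via R3 from road(i,f), knows(f,h)
round 1: derive path(j,h) via R3 from road(j,f), knows(f,h)
round 2: derive path(a,a) via R2 from path(a,c), path(c,a)
round 2: derive path(a,e) via R2 from path(a,c), path(c,e)
round 2: derive path(b,c) via R2 from path(b,a), path(a,c)
round 2: derive path(b,f) via R2 from path(b,a), path(a,f)
round 2: derive path(b,h) via R2 from path(b,a), path(a,h)
round 2: derive path(b,j) via R2 from path(b,a), path(a,j)
round 2: derive path(c,c) via R2 from path(c,a), path(a,c)
round 2: derive path(c,f) via R2 from path(c,a), path(a,f)
round 2: derive path(c,j) via R2 from path(c,a), path(a,j)
round 2: derive path(e,c) via R2 from path(e,a), path(a,c)
round 2: derive path(e,j) via R2 from path(e,a), path(a,j)
round 2: derive path(f,e) via R2 from path(f,h), path(h,e)
round 2: derive path(f,j) via R2 from path(f,h), path(h,j)
round 2: derive path(h,a) via R2 from path(h,e), path(e,a)
round 2: derive path(h,f) via R2 from path(h,e), path(e,f)
round 2: derive path(h,h) via R2 from path(h,e), path(e,h)
round 2: derive path(i,c) via R2 from path(i,a), path(a,c)
round 2: derive path(i,j) via R2 from path(i,a), path(a,j)
round 2: derive path(j,e) via R2 from path(j,h), path(h,e)
round 2: derive path(j,j) via R2 from path(j,h), path(h,j)
round 3: derive path(f,a) via R2 from path(f,e), path(e,a)
round 3: derive path(f,c) via R2 from path(f,e), path(e,c)
round 3: derive path(f,f) via R2 from path(f,e), path(e,f)
round 3: derive path(h,c) via R2 from path(h,a), path(a,c)
round 3: derive path(j,a) via R2 from path(j,e), path(e,a)
round 3: derive path(j,c) via R2 from path(j,e), path(e,c)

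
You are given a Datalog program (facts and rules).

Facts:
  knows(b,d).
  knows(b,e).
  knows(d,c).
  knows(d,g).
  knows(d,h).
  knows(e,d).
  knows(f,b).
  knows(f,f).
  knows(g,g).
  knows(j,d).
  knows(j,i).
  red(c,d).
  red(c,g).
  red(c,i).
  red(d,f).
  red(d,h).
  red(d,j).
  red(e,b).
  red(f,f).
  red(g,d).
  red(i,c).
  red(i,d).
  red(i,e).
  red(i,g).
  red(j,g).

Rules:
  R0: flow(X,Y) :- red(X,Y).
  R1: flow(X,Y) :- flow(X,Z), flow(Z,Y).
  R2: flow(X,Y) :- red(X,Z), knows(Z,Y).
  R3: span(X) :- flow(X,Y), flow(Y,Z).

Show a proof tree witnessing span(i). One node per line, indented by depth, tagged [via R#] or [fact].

span(i)  [via R3]
  flow(i,c)  [via R0]
    red(i,c)  [fact]
  flow(c,c)  [via R2]
    red(c,d)  [fact]
    knows(d,c)  [fact]

round 1: derive flow(c,d) via R0 from red(c,d)
round 1: derive flow(c,g) via R0 from red(c,g)
round 1: derive flow(c,i) via R0 from red(c,i)
round 1: derive flow(d,f) via R0 from red(d,f)
round 1: derive flow(d,h) via R0 from red(d,h)
round 1: derive flow(d,j) via R0 from red(d,j)
round 1: derive flow(e,b) via R0 from red(e,b)
round 1: derive flow(f,f) via R0 from red(f,f)
round 1: derive flow(g,d) via R0 from red(g,d)
round 1: derive flow(i,c) via R0 from red(i,c)
round 1: derive flow(i,d) via R0 from red(i,d)
round 1: derive flow(i,e) via R0 from red(i,e)
round 1: derive flow(i,g) via R0 from red(i,g)
round 1: derive flow(j,g) via R0 from red(j,g)
round 1: derive flow(c,c) via R2 from red(c,d), knows(d,c)
round 1: derive flow(c,h) via R2 from red(c,d), knows(d,h)
round 1: derive flow(d,b) via R2 from red(d,f), knows(f,b)
round 1: derive flow(d,d) via R2 from red(d,j), knows(j,d)
round 1: derive flow(d,i) via R2 from red(d,j), knows(j,i)
round 1: derive flow(e,d) via R2 from red(e,b), knows(b,d)
round 1: derive flow(e,e) via R2 from red(e,b), knows(b,e)
round 1: derive flow(f,b) via R2 from red(f,f), knows(f,b)
round 1: derive flow(g,c) via R2 from red(g,d), knows(d,c)
round 1: derive flow(g,g) via R2 from red(g,d), knows(d,g)
round 1: derive flow(g,h) via R2 from red(g,d), knows(d,h)
round 1: derive flow(i,h) via R2 from red(i,d), knows(d,h)
round 2: derive flow(c,b) via R1 from flow(c,d), flow(d,b)
round 2: derive flow(c,e) via R1 from flow(c,i), flow(i,e)
round 2: derive flow(c,f) via R1 from flow(c,d), flow(d,f)
round 2: derive flow(c,j) via R1 from flow(c,d), flow(d,j)
round 2: derive flow(d,c) via R1 from flow(d,i), flow(i,c)
round 2: derive flow(d,e) via R1 from flow(d,i), flow(i,e)
round 2: derive flow(d,g) via R1 from flow(d,i), flow(i,g)
round 2: derive flow(e,f) via R1 from flow(e,d), flow(d,f)
round 2: derive flow(e,h) via R1 from flow(e,d), flow(d,h)
round 2: derive flow(e,i) via R1 from flow(e,d), flow(d,i)
round 2: derive flow(e,j) via R1 from flow(e,d), flow(d,j)
round 2: derive flow(g,b) via R1 from flow(g,d), flow(d,b)
round 2: derive flow(g,f) via R1 from flow(g,d), flow(d,f)
round 2: derive flow(g,i) via R1 from flow(g,c), flow(c,i)
round 2: derive flow(g,j) via R1 from flow(g,d), flow(d,j)
round 2: derive flow(i,b) via R1 from flow(i,d), flow(d,b)
round 2: derive flow(i,f) via R1 from flow(i,d), flow(d,f)
round 2: derive flow(i,i) via R1 from flow(i,c), flow(c,i)
round 2: derive flow(i,j) via R1 from flow(i,d), flow(d,j)
round 2: derive flow(j,c) via R1 from flow(j,g), flow(g,c)
round 2: derive flow(j,d) via R1 from flow(j,g), flow(g,d)
round 2: derive flow(j,h) via R1 from flow(j,g), flow(g,h)
round 2: derive span(c) via R3 from flow(c,c), flow(c,c)
round 2: derive span(d) via R3 from flow(d,d), flow(d,b)
round 2: derive span(e) via R3 from flow(e,d), flow(d,b)
round 2: derive span(f) via R3 from flow(f,f), flow(f,b)
round 2: derive span(g) via R3 from flow(g,c), flow(c,c)
round 2: derive span(i) via R3 from flow(i,c), flow(c,c)
round 2: derive span(j) via R3 from flow(j,g), flow(g,c)
round 3: derive flow(e,c) via R1 from flow(e,d), flow(d,c)
round 3: derive flow(e,g) via R1 from flow(e,d), flow(d,g)
round 3: derive flow(g,e) via R1 from flow(g,c), flow(c,e)
round 3: derive flow(j,b) via R1 from flow(j,c), flow(c,b)
round 3: derive flow(j,e) via R1 from flow(j,c), flow(c,e)
round 3: derive flow(j,f) via R1 from flow(j,c), flow(c,f)
round 3: derive flow(j,i) via R1 from flow(j,c), flow(c,i)
round 3: derive flow(j,j) via R1 from flow(j,c), flow(c,j)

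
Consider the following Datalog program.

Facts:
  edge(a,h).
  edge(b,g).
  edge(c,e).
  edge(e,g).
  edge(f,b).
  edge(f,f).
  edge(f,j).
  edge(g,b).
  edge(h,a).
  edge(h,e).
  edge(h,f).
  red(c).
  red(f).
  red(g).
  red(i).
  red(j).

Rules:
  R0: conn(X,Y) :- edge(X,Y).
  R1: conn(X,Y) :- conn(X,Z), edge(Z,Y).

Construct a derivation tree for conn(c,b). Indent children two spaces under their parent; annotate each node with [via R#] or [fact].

round 1: derive conn(a,h) via R0 from edge(a,h)
round 1: derive conn(b,g) via R0 from edge(b,g)
round 1: derive conn(c,e) via R0 from edge(c,e)
round 1: derive conn(e,g) via R0 from edge(e,g)
round 1: derive conn(f,b) via R0 from edge(f,b)
round 1: derive conn(f,f) via R0 from edge(f,f)
round 1: derive conn(f,j) via R0 from edge(f,j)
round 1: derive conn(g,b) via R0 from edge(g,b)
round 1: derive conn(h,a) via R0 from edge(h,a)
round 1: derive conn(h,e) via R0 from edge(h,e)
round 1: derive conn(h,f) via R0 from edge(h,f)
round 2: derive conn(a,a) via R1 from conn(a,h), edge(h,a)
round 2: derive conn(a,e) via R1 from conn(a,h), edge(h,e)
round 2: derive conn(a,f) via R1 from conn(a,h), edge(h,f)
round 2: derive conn(b,b) via R1 from conn(b,g), edge(g,b)
round 2: derive conn(c,g) via R1 from conn(c,e), edge(e,g)
round 2: derive conn(e,b) via R1 from conn(e,g), edge(g,b)
round 2: derive conn(f,g) via R1 from conn(f,b), edge(b,g)
round 2: derive conn(g,g) via R1 from conn(g,b), edge(b,g)
round 2: derive conn(h,b) via R1 from conn(h,f), edge(f,b)
round 2: derive conn(h,g) via R1 from conn(h,e), edge(e,g)
round 2: derive conn(h,h) via R1 from conn(h,a), edge(a,h)
round 2: derive conn(h,j) via R1 from conn(h,f), edge(f,j)
round 3: derive conn(a,b) via R1 from conn(a,f), edge(f,b)
round 3: derive conn(a,g) via R1 from conn(a,e), edge(e,g)
round 3: derive conn(a,j) via R1 from conn(a,f), edge(f,j)
round 3: derive conn(c,b) via R1 from conn(c,g), edge(g,b)

conn(c,b)  [via R1]
  conn(c,g)  [via R1]
    conn(c,e)  [via R0]
      edge(c,e)  [fact]
    edge(e,g)  [fact]
  edge(g,b)  [fact]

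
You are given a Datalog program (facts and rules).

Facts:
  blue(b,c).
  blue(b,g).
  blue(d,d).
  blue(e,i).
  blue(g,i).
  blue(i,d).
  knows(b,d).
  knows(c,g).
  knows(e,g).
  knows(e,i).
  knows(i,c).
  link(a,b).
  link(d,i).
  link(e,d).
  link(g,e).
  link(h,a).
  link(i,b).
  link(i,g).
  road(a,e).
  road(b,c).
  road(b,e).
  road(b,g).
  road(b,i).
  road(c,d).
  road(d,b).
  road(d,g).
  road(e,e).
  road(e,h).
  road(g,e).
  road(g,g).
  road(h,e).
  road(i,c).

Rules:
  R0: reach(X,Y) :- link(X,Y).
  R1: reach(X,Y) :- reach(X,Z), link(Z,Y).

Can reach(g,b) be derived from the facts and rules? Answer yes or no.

yes

round 1: derive reach(a,b) via R0 from link(a,b)
round 1: derive reach(d,i) via R0 from link(d,i)
round 1: derive reach(e,d) via R0 from link(e,d)
round 1: derive reach(g,e) via R0 from link(g,e)
round 1: derive reach(h,a) via R0 from link(h,a)
round 1: derive reach(i,b) via R0 from link(i,b)
round 1: derive reach(i,g) via R0 from link(i,g)
round 2: derive reach(d,b) via R1 from reach(d,i), link(i,b)
round 2: derive reach(d,g) via R1 from reach(d,i), link(i,g)
round 2: derive reach(e,i) via R1 from reach(e,d), link(d,i)
round 2: derive reach(g,d) via R1 from reach(g,e), link(e,d)
round 2: derive reach(h,b) via R1 from reach(h,a), link(a,b)
round 2: derive reach(i,e) via R1 from reach(i,g), link(g,e)
round 3: derive reach(d,e) via R1 from reach(d,g), link(g,e)
round 3: derive reach(e,b) via R1 from reach(e,i), link(i,b)
round 3: derive reach(e,g) via R1 from reach(e,i), link(i,g)
round 3: derive reach(g,i) via R1 from reach(g,d), link(d,i)
round 3: derive reach(i,d) via R1 from reach(i,e), link(e,d)
round 4: derive reach(d,d) via R1 from reach(d,e), link(e,d)
round 4: derive reach(e,e) via R1 from reach(e,g), link(g,e)
round 4: derive reach(g,b) via R1 from reach(g,i), link(i,b)
round 4: derive reach(g,g) via R1 from reach(g,i), link(i,g)
round 4: derive reach(i,i) via R1 from reach(i,d), link(d,i)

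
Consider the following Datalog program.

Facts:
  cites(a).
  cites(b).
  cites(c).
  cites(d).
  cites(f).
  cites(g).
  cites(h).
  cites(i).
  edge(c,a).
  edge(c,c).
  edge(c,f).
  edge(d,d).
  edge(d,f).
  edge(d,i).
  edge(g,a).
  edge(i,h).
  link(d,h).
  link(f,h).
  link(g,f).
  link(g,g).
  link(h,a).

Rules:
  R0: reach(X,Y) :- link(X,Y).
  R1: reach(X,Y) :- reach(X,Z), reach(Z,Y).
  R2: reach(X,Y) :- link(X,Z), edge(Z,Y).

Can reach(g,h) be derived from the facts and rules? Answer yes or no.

round 1: derive reach(d,h) via R0 from link(d,h)
round 1: derive reach(f,h) via R0 from link(f,h)
round 1: derive reach(g,f) via R0 from link(g,f)
round 1: derive reach(g,g) via R0 from link(g,g)
round 1: derive reach(h,a) via R0 from link(h,a)
round 1: derive reach(g,a) via R2 from link(g,g), edge(g,a)
round 2: derive reach(d,a) via R1 from reach(d,h), reach(h,a)
round 2: derive reach(f,a) via R1 from reach(f,h), reach(h,a)
round 2: derive reach(g,h) via R1 from reach(g,f), reach(f,h)

yes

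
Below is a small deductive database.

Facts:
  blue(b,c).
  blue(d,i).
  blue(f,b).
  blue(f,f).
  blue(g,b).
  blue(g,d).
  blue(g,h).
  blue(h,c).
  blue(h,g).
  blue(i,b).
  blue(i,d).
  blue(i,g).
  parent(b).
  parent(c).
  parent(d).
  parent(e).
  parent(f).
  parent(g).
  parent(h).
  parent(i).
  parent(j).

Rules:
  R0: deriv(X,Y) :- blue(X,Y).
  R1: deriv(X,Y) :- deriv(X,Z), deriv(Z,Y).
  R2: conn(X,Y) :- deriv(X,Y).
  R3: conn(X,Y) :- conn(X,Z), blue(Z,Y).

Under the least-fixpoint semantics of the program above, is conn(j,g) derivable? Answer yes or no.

no

round 1: derive deriv(b,c) via R0 from blue(b,c)
round 1: derive deriv(d,i) via R0 from blue(d,i)
round 1: derive deriv(f,b) via R0 from blue(f,b)
round 1: derive deriv(f,f) via R0 from blue(f,f)
round 1: derive deriv(g,b) via R0 from blue(g,b)
round 1: derive deriv(g,d) via R0 from blue(g,d)
round 1: derive deriv(g,h) via R0 from blue(g,h)
round 1: derive deriv(h,c) via R0 from blue(h,c)
round 1: derive deriv(h,g) via R0 from blue(h,g)
round 1: derive deriv(i,b) via R0 from blue(i,b)
round 1: derive deriv(i,d) via R0 from blue(i,d)
round 1: derive deriv(i,g) via R0 from blue(i,g)
round 2: derive deriv(d,b) via R1 from deriv(d,i), deriv(i,b)
round 2: derive deriv(d,d) via R1 from deriv(d,i), deriv(i,d)
round 2: derive deriv(d,g) via R1 from deriv(d,i), deriv(i,g)
round 2: derive deriv(f,c) via R1 from deriv(f,b), deriv(b,c)
round 2: derive deriv(g,c) via R1 from deriv(g,b), deriv(b,c)
round 2: derive deriv(g,g) via R1 from deriv(g,h), deriv(h,g)
round 2: derive deriv(g,i) via R1 from deriv(g,d), deriv(d,i)
round 2: derive deriv(h,b) via R1 from deriv(h,g), deriv(g,b)
round 2: derive deriv(h,d) via R1 from deriv(h,g), deriv(g,d)
round 2: derive deriv(h,h) via R1 from deriv(h,g), deriv(g,h)
round 2: derive deriv(i,c) via R1 from deriv(i,b), deriv(b,c)
round 2: derive deriv(i,h) via R1 from deriv(i,g), deriv(g,h)
round 2: derive deriv(i,i) via R1 from deriv(i,d), deriv(d,i)
round 2: derive conn(b,c) via R2 from deriv(b,c)
round 2: derive conn(d,i) via R2 from deriv(d,i)
round 2: derive conn(f,b) via R2 from deriv(f,b)
round 2: derive conn(f,f) via R2 from deriv(f,f)
round 2: derive conn(g,b) via R2 from deriv(g,b)
round 2: derive conn(g,d) via R2 from deriv(g,d)
round 2: derive conn(g,h) via R2 from deriv(g,h)
round 2: derive conn(h,c) via R2 from deriv(h,c)
round 2: derive conn(h,g) via R2 from deriv(h,g)
round 2: derive conn(i,b) via R2 from deriv(i,b)
round 2: derive conn(i,d) via R2 from deriv(i,d)
round 2: derive conn(i,g) via R2 from deriv(i,g)
round 3: derive deriv(d,c) via R1 from deriv(d,b), deriv(b,c)
round 3: derive deriv(d,h) via R1 from deriv(d,g), deriv(g,h)
round 3: derive deriv(h,i) via R1 from deriv(h,d), deriv(d,i)
round 3: derive conn(d,b) via R2 from deriv(d,b)
round 3: derive conn(d,d) via R2 from deriv(d,d)
round 3: derive conn(d,g) via R2 from deriv(d,g)
round 3: derive conn(f,c) via R2 from deriv(f,c)
round 3: derive conn(g,c) via R2 from deriv(g,c)
round 3: derive conn(g,g) via R2 from deriv(g,g)
round 3: derive conn(g,i) via R2 from deriv(g,i)
round 3: derive conn(h,b) via R2 from deriv(h,b)
round 3: derive conn(h,d) via R2 from deriv(h,d)
round 3: derive conn(h,h) via R2 from deriv(h,h)
round 3: derive conn(i,c) via R2 from deriv(i,c)
round 3: derive conn(i,h) via R2 from deriv(i,h)
round 3: derive conn(i,i) via R2 from deriv(i,i)
round 4: derive conn(d,c) via R2 from deriv(d,c)
round 4: derive conn(d,h) via R2 from deriv(d,h)
round 4: derive conn(h,i) via R2 from deriv(h,i)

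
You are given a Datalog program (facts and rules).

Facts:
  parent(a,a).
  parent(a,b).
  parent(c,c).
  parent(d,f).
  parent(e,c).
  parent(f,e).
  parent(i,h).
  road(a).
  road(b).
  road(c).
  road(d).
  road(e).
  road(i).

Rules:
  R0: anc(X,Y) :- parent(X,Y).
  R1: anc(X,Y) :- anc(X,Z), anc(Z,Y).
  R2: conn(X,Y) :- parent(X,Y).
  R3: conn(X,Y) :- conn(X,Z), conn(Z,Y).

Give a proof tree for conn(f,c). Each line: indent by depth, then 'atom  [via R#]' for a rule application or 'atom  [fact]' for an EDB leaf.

round 1: derive conn(a,a) via R2 from parent(a,a)
round 1: derive conn(a,b) via R2 from parent(a,b)
round 1: derive conn(c,c) via R2 from parent(c,c)
round 1: derive conn(d,f) via R2 from parent(d,f)
round 1: derive conn(e,c) via R2 from parent(e,c)
round 1: derive conn(f,e) via R2 from parent(f,e)
round 1: derive conn(i,h) via R2 from parent(i,h)
round 2: derive conn(d,e) via R3 from conn(d,f), conn(f,e)
round 2: derive conn(f,c) via R3 from conn(f,e), conn(e,c)
round 3: derive conn(d,c) via R3 from conn(d,e), conn(e,c)

conn(f,c)  [via R3]
  conn(f,e)  [via R2]
    parent(f,e)  [fact]
  conn(e,c)  [via R2]
    parent(e,c)  [fact]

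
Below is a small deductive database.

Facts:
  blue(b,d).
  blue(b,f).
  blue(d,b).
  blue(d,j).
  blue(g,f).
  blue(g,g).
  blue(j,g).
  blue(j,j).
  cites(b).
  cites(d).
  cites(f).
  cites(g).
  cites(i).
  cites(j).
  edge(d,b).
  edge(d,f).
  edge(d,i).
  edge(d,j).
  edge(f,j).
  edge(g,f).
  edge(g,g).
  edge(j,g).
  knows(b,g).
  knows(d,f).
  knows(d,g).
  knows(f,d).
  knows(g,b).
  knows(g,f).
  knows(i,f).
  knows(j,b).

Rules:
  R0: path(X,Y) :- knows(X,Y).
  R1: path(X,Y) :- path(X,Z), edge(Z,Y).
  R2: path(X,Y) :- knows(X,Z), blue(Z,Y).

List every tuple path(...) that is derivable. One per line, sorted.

round 1: derive path(b,g) via R0 from knows(b,g)
round 1: derive path(d,f) via R0 from knows(d,f)
round 1: derive path(d,g) via R0 from knows(d,g)
round 1: derive path(f,d) via R0 from knows(f,d)
round 1: derive path(g,b) via R0 from knows(g,b)
round 1: derive path(g,f) via R0 from knows(g,f)
round 1: derive path(i,f) via R0 from knows(i,f)
round 1: derive path(j,b) via R0 from knows(j,b)
round 1: derive path(b,f) via R2 from knows(b,g), blue(g,f)
round 1: derive path(f,b) via R2 from knows(f,d), blue(d,b)
round 1: derive path(f,j) via R2 from knows(f,d), blue(d,j)
round 1: derive path(g,d) via R2 from knows(g,b), blue(b,d)
round 1: derive path(j,d) via R2 from knows(j,b), blue(b,d)
round 1: derive path(j,f) via R2 from knows(j,b), blue(b,f)
round 2: derive path(b,j) via R1 from path(b,f), edge(f,j)
round 2: derive path(d,j) via R1 from path(d,f), edge(f,j)
round 2: derive path(f,f) via R1 from path(f,d), edge(d,f)
round 2: derive path(f,g) via R1 from path(f,j), edge(j,g)
round 2: derive path(f,i) via R1 from path(f,d), edge(d,i)
round 2: derive path(g,i) via R1 from path(g,d), edge(d,i)
round 2: derive path(g,j) via R1 from path(g,d), edge(d,j)
round 2: derive path(i,j) via R1 from path(i,f), edge(f,j)
round 2: derive path(j,i) via R1 from path(j,d), edge(d,i)
round 2: derive path(j,j) via R1 from path(j,d), edge(d,j)
round 3: derive path(g,g) via R1 from path(g,j), edge(j,g)
round 3: derive path(i,g) via R1 from path(i,j), edge(j,g)
round 3: derive path(j,g) via R1 from path(j,j), edge(j,g)

path(b,f)
path(b,g)
path(b,j)
path(d,f)
path(d,g)
path(d,j)
path(f,b)
path(f,d)
path(f,f)
path(f,g)
path(f,i)
path(f,j)
path(g,b)
path(g,d)
path(g,f)
path(g,g)
path(g,i)
path(g,j)
path(i,f)
path(i,g)
path(i,j)
path(j,b)
path(j,d)
path(j,f)
path(j,g)
path(j,i)
path(j,j)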